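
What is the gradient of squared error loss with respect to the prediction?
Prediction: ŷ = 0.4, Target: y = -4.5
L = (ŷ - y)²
∂L/∂ŷ = 9.8

∂L/∂ŷ = 2(ŷ - y) = 2(0.4 - -4.5) = 2(4.9) = 9.8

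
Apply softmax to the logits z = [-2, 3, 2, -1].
p = [0.0048, 0.7179, 0.2641, 0.0131]

exp(z) = [0.1353, 20.09, 7.389, 0.3679]
Sum = 27.98
p = [0.0048, 0.7179, 0.2641, 0.0131]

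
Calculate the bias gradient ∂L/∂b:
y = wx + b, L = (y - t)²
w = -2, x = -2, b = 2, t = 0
∂L/∂b = 12

y = wx + b = (-2)(-2) + 2 = 6
∂L/∂y = 2(y - t) = 2(6 - 0) = 12
∂y/∂b = 1
∂L/∂b = ∂L/∂y · ∂y/∂b = 12 × 1 = 12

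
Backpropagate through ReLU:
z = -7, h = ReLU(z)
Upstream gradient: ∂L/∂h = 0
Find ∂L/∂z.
∂L/∂z = 0

h = ReLU(-7) = 0
Since z < 0: ∂h/∂z = 0
∂L/∂z = ∂L/∂h · ∂h/∂z = 0 × 0 = 0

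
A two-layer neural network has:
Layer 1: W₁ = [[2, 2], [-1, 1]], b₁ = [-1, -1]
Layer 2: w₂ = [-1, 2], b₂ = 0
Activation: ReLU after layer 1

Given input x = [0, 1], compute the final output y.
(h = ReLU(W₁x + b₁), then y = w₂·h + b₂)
y = -1

Layer 1 pre-activation: z₁ = [1, 0]
After ReLU: h = [1, 0]
Layer 2 output: y = -1×1 + 2×0 + 0 = -1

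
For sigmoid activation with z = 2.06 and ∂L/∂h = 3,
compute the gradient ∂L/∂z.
∂L/∂z = 0.3008

σ(2.06) = 0.887
σ'(2.06) = σ(2.06)(1 - σ(2.06)) = 0.887 × 0.113 = 0.1003
∂L/∂z = ∂L/∂h · σ'(z) = 3 × 0.1003 = 0.3008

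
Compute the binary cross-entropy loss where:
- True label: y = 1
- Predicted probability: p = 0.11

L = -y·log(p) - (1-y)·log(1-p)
L = 2.207

L = -1·log(0.11) - 0·log(0.89) = -log(0.11) = 2.207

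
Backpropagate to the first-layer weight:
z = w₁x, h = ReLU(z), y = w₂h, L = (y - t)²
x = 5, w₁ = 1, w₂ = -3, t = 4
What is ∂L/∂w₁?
∂L/∂w₁ = 570

Forward pass:
z = w₁x = 1×5 = 5
h = ReLU(5) = 5
y = w₂h = -3×5 = -15

Backward pass:
∂L/∂y = 2(y - t) = 2(-15 - 4) = -38
∂y/∂h = w₂ = -3
∂h/∂z = 1 (ReLU derivative)
∂z/∂w₁ = x = 5

∂L/∂w₁ = -38 × -3 × 1 × 5 = 570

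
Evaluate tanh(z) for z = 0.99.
0.7574

tanh(0.99) = (e^(0.99) - e^(-0.99))/(e^(0.99) + e^(-0.99)) = 0.7574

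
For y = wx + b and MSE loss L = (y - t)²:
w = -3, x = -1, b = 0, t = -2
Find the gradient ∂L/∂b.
∂L/∂b = 10

y = wx + b = (-3)(-1) + 0 = 3
∂L/∂y = 2(y - t) = 2(3 - -2) = 10
∂y/∂b = 1
∂L/∂b = ∂L/∂y · ∂y/∂b = 10 × 1 = 10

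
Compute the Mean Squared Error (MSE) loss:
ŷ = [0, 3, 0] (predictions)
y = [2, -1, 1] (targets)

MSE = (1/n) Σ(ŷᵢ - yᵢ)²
MSE = 7

MSE = (1/3)((0-2)² + (3--1)² + (0-1)²) = (1/3)(4 + 16 + 1) = 7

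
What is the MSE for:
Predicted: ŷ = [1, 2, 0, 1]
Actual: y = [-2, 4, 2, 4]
MSE = 6.5

MSE = (1/4)((1--2)² + (2-4)² + (0-2)² + (1-4)²) = (1/4)(9 + 4 + 4 + 9) = 6.5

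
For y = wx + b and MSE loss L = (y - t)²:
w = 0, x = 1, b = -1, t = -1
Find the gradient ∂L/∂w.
∂L/∂w = 0

y = wx + b = (0)(1) + -1 = -1
∂L/∂y = 2(y - t) = 2(-1 - -1) = 0
∂y/∂w = x = 1
∂L/∂w = ∂L/∂y · ∂y/∂w = 0 × 1 = 0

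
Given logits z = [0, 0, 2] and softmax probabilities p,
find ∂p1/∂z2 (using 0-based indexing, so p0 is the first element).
∂p1/∂z2 = -0.08382

p = softmax(z) = [0.1065, 0.1065, 0.787]
p1 = 0.1065, p2 = 0.787

∂p1/∂z2 = -p1 × p2 = -0.1065 × 0.787 = -0.08382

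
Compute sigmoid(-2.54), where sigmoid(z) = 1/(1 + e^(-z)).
0.0731

sigmoid(-2.54) = 1/(1 + e^(2.54)) = 1/(1 + 12.68) = 0.0731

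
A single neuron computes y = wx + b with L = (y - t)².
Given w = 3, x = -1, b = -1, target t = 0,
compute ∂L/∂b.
∂L/∂b = -8

y = wx + b = (3)(-1) + -1 = -4
∂L/∂y = 2(y - t) = 2(-4 - 0) = -8
∂y/∂b = 1
∂L/∂b = ∂L/∂y · ∂y/∂b = -8 × 1 = -8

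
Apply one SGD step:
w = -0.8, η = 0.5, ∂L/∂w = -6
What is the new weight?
w_new = 2.2

w_new = w - η·∂L/∂w = -0.8 - 0.5×(-6) = -0.8 - (-3) = 2.2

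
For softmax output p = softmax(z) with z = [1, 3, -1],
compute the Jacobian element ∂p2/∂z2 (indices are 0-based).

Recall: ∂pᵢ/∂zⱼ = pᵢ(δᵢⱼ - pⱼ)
∂p2/∂z2 = 0.01562

p = softmax(z) = [0.1173, 0.8668, 0.01588]
p2 = 0.01588

∂p2/∂z2 = p2(1 - p2) = 0.01588 × (1 - 0.01588) = 0.01562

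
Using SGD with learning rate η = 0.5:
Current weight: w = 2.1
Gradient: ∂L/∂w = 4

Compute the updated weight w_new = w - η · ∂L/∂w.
w_new = 0.1

w_new = w - η·∂L/∂w = 2.1 - 0.5×(4) = 2.1 - (2) = 0.1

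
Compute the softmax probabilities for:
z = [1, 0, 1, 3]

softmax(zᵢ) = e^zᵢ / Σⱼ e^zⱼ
p = [0.1025, 0.0377, 0.1025, 0.7573]

exp(z) = [2.718, 1, 2.718, 20.09]
Sum = 26.52
p = [0.1025, 0.0377, 0.1025, 0.7573]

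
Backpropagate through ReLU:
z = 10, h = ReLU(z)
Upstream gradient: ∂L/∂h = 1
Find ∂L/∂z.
∂L/∂z = 1

h = ReLU(10) = 10
Since z > 0: ∂h/∂z = 1
∂L/∂z = ∂L/∂h · ∂h/∂z = 1 × 1 = 1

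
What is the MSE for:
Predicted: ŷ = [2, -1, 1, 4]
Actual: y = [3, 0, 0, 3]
MSE = 1

MSE = (1/4)((2-3)² + (-1-0)² + (1-0)² + (4-3)²) = (1/4)(1 + 1 + 1 + 1) = 1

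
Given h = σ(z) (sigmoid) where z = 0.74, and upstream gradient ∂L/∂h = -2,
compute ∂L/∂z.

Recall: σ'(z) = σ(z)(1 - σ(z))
∂L/∂z = -0.4373

σ(0.74) = 0.677
σ'(0.74) = σ(0.74)(1 - σ(0.74)) = 0.677 × 0.323 = 0.2187
∂L/∂z = ∂L/∂h · σ'(z) = -2 × 0.2187 = -0.4373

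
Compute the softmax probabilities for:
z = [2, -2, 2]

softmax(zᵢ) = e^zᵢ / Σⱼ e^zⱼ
p = [0.4955, 0.0091, 0.4955]

exp(z) = [7.389, 0.1353, 7.389]
Sum = 14.91
p = [0.4955, 0.0091, 0.4955]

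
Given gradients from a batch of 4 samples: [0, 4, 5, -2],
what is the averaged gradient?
Average gradient = 1.75

Average = (1/4)(0 + 4 + 5 + -2) = 7/4 = 1.75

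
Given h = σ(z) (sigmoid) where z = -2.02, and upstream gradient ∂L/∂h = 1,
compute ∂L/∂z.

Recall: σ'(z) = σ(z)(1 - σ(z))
∂L/∂z = 0.1034

σ(-2.02) = 0.1171
σ'(-2.02) = σ(-2.02)(1 - σ(-2.02)) = 0.1171 × 0.8829 = 0.1034
∂L/∂z = ∂L/∂h · σ'(z) = 1 × 0.1034 = 0.1034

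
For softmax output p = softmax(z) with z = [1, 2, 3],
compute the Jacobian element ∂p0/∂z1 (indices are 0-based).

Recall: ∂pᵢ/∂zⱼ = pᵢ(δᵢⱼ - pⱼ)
∂p0/∂z1 = -0.02203

p = softmax(z) = [0.09003, 0.2447, 0.6652]
p0 = 0.09003, p1 = 0.2447

∂p0/∂z1 = -p0 × p1 = -0.09003 × 0.2447 = -0.02203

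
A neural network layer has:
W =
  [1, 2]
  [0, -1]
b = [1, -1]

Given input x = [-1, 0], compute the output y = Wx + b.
y = [0, -1]

Wx = [1×-1 + 2×0, 0×-1 + -1×0]
   = [-1, 0]
y = Wx + b = [-1 + 1, 0 + -1] = [0, -1]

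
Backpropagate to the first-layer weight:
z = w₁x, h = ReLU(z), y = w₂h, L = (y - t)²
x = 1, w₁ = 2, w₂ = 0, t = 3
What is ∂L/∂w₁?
∂L/∂w₁ = 0

Forward pass:
z = w₁x = 2×1 = 2
h = ReLU(2) = 2
y = w₂h = 0×2 = 0

Backward pass:
∂L/∂y = 2(y - t) = 2(0 - 3) = -6
∂y/∂h = w₂ = 0
∂h/∂z = 1 (ReLU derivative)
∂z/∂w₁ = x = 1

∂L/∂w₁ = -6 × 0 × 1 × 1 = 0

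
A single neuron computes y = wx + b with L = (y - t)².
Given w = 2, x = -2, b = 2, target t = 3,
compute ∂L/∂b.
∂L/∂b = -10

y = wx + b = (2)(-2) + 2 = -2
∂L/∂y = 2(y - t) = 2(-2 - 3) = -10
∂y/∂b = 1
∂L/∂b = ∂L/∂y · ∂y/∂b = -10 × 1 = -10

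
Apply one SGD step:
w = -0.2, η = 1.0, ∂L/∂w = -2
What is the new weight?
w_new = 1.8

w_new = w - η·∂L/∂w = -0.2 - 1.0×(-2) = -0.2 - (-2) = 1.8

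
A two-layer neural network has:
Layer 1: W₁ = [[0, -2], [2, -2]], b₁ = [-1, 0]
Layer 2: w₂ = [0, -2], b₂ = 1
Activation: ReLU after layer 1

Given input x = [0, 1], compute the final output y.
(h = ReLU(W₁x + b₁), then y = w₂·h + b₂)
y = 1

Layer 1 pre-activation: z₁ = [-3, -2]
After ReLU: h = [0, 0]
Layer 2 output: y = 0×0 + -2×0 + 1 = 1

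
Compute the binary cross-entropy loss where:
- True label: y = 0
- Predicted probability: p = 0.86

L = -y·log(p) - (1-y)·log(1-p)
L = 1.966

L = -0·log(0.86) - 1·log(0.14) = -log(0.14) = 1.966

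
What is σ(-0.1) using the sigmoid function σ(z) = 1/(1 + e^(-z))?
0.475

sigmoid(-0.1) = 1/(1 + e^(0.1)) = 1/(1 + 1.105) = 0.475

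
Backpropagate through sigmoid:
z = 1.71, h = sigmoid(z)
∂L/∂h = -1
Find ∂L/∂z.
∂L/∂z = -0.1297

σ(1.71) = 0.8468
σ'(1.71) = σ(1.71)(1 - σ(1.71)) = 0.8468 × 0.1532 = 0.1297
∂L/∂z = ∂L/∂h · σ'(z) = -1 × 0.1297 = -0.1297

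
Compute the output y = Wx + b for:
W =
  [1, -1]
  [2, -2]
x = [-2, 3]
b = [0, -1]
y = [-5, -11]

Wx = [1×-2 + -1×3, 2×-2 + -2×3]
   = [-5, -10]
y = Wx + b = [-5 + 0, -10 + -1] = [-5, -11]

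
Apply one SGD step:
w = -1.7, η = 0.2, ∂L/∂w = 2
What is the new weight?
w_new = -2.1

w_new = w - η·∂L/∂w = -1.7 - 0.2×(2) = -1.7 - (0.4) = -2.1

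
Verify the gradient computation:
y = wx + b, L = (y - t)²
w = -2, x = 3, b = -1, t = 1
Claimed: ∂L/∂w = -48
Correct

y = (-2)(3) + -1 = -7
∂L/∂y = 2(y - t) = 2(-7 - 1) = -16
∂y/∂w = x = 3
∂L/∂w = -16 × 3 = -48

Claimed value: -48
Correct: The correct gradient is -48.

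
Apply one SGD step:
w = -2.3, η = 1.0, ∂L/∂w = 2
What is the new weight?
w_new = -4.3

w_new = w - η·∂L/∂w = -2.3 - 1.0×(2) = -2.3 - (2) = -4.3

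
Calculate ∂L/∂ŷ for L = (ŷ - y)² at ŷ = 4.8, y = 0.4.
∂L/∂ŷ = 8.8

∂L/∂ŷ = 2(ŷ - y) = 2(4.8 - 0.4) = 2(4.4) = 8.8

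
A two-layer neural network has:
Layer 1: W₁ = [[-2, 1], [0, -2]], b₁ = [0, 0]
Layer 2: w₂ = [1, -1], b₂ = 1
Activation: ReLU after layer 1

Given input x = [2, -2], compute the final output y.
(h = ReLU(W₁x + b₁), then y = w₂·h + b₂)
y = -3

Layer 1 pre-activation: z₁ = [-6, 4]
After ReLU: h = [0, 4]
Layer 2 output: y = 1×0 + -1×4 + 1 = -3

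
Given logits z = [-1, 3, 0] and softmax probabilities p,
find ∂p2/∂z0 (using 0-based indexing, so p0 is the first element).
∂p2/∂z0 = -0.0007993

p = softmax(z) = [0.01715, 0.9362, 0.04661]
p2 = 0.04661, p0 = 0.01715

∂p2/∂z0 = -p2 × p0 = -0.04661 × 0.01715 = -0.0007993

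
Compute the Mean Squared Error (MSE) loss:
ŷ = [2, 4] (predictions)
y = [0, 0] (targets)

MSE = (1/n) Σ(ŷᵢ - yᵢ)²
MSE = 10

MSE = (1/2)((2-0)² + (4-0)²) = (1/2)(4 + 16) = 10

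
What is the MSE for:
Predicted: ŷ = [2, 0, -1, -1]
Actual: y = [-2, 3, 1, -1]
MSE = 7.25

MSE = (1/4)((2--2)² + (0-3)² + (-1-1)² + (-1--1)²) = (1/4)(16 + 9 + 4 + 0) = 7.25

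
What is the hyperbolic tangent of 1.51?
0.9069

tanh(1.51) = (e^(1.51) - e^(-1.51))/(e^(1.51) + e^(-1.51)) = 0.9069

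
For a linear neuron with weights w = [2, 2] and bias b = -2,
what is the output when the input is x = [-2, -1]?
y = -8

y = (2)(-2) + (2)(-1) + -2 = -8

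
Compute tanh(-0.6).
-0.537

tanh(-0.6) = (e^(-0.6) - e^(0.6))/(e^(-0.6) + e^(0.6)) = -0.537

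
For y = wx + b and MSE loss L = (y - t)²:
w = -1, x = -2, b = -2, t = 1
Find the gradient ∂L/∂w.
∂L/∂w = 4

y = wx + b = (-1)(-2) + -2 = 0
∂L/∂y = 2(y - t) = 2(0 - 1) = -2
∂y/∂w = x = -2
∂L/∂w = ∂L/∂y · ∂y/∂w = -2 × -2 = 4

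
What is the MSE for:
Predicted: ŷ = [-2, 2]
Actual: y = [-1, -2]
MSE = 8.5

MSE = (1/2)((-2--1)² + (2--2)²) = (1/2)(1 + 16) = 8.5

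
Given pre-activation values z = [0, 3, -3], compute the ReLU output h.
h = [0, 3, 0]

ReLU applied element-wise: max(0,0)=0, max(0,3)=3, max(0,-3)=0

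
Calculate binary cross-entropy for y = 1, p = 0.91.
L = 0.09431

L = -1·log(0.91) - 0·log(0.09) = -log(0.91) = 0.09431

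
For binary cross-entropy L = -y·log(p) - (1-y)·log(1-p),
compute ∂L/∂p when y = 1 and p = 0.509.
∂L/∂p = -1.965

∂L/∂p = -y/p + (1-y)/(1-p) = -1/0.509 + 0 = -1.965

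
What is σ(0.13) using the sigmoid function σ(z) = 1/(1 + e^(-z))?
0.5325

sigmoid(0.13) = 1/(1 + e^(-0.13)) = 1/(1 + 0.8781) = 0.5325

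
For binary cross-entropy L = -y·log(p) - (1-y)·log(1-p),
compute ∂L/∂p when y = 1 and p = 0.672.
∂L/∂p = -1.488

∂L/∂p = -y/p + (1-y)/(1-p) = -1/0.672 + 0 = -1.488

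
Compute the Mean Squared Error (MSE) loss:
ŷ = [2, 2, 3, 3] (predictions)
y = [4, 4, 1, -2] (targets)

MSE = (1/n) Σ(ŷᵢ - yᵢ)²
MSE = 9.25

MSE = (1/4)((2-4)² + (2-4)² + (3-1)² + (3--2)²) = (1/4)(4 + 4 + 4 + 25) = 9.25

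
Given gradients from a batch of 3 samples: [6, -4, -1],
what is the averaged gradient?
Average gradient = 0.3333

Average = (1/3)(6 + -4 + -1) = 1/3 = 0.3333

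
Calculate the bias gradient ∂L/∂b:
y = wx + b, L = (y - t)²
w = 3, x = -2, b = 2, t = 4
∂L/∂b = -16

y = wx + b = (3)(-2) + 2 = -4
∂L/∂y = 2(y - t) = 2(-4 - 4) = -16
∂y/∂b = 1
∂L/∂b = ∂L/∂y · ∂y/∂b = -16 × 1 = -16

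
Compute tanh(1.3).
0.8617

tanh(1.3) = (e^(1.3) - e^(-1.3))/(e^(1.3) + e^(-1.3)) = 0.8617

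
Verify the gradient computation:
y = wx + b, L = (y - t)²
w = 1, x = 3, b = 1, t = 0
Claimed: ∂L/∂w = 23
Incorrect

y = (1)(3) + 1 = 4
∂L/∂y = 2(y - t) = 2(4 - 0) = 8
∂y/∂w = x = 3
∂L/∂w = 8 × 3 = 24

Claimed value: 23
Incorrect: The correct gradient is 24.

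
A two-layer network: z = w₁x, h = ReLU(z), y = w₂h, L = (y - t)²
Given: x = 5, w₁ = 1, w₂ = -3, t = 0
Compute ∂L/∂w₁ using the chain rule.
∂L/∂w₁ = 450

Forward pass:
z = w₁x = 1×5 = 5
h = ReLU(5) = 5
y = w₂h = -3×5 = -15

Backward pass:
∂L/∂y = 2(y - t) = 2(-15 - 0) = -30
∂y/∂h = w₂ = -3
∂h/∂z = 1 (ReLU derivative)
∂z/∂w₁ = x = 5

∂L/∂w₁ = -30 × -3 × 1 × 5 = 450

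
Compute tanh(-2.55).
-0.9879

tanh(-2.55) = (e^(-2.55) - e^(2.55))/(e^(-2.55) + e^(2.55)) = -0.9879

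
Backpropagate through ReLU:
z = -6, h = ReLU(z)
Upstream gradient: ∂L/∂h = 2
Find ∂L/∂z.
∂L/∂z = 0

h = ReLU(-6) = 0
Since z < 0: ∂h/∂z = 0
∂L/∂z = ∂L/∂h · ∂h/∂z = 2 × 0 = 0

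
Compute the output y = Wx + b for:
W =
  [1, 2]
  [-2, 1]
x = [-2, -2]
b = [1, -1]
y = [-5, 1]

Wx = [1×-2 + 2×-2, -2×-2 + 1×-2]
   = [-6, 2]
y = Wx + b = [-6 + 1, 2 + -1] = [-5, 1]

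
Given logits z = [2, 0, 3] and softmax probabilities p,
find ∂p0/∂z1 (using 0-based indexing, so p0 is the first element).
∂p0/∂z1 = -0.009113

p = softmax(z) = [0.2595, 0.03512, 0.7054]
p0 = 0.2595, p1 = 0.03512

∂p0/∂z1 = -p0 × p1 = -0.2595 × 0.03512 = -0.009113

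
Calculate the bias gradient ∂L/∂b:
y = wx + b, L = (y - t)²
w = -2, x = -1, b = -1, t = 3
∂L/∂b = -4

y = wx + b = (-2)(-1) + -1 = 1
∂L/∂y = 2(y - t) = 2(1 - 3) = -4
∂y/∂b = 1
∂L/∂b = ∂L/∂y · ∂y/∂b = -4 × 1 = -4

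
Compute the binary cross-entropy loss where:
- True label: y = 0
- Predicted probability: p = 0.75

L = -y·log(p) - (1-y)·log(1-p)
L = 1.386

L = -0·log(0.75) - 1·log(0.25) = -log(0.25) = 1.386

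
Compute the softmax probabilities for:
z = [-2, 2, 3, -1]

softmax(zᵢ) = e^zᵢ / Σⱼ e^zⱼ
p = [0.0048, 0.2641, 0.7179, 0.0131]

exp(z) = [0.1353, 7.389, 20.09, 0.3679]
Sum = 27.98
p = [0.0048, 0.2641, 0.7179, 0.0131]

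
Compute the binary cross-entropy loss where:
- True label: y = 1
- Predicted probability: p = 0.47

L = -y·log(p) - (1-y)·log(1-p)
L = 0.755

L = -1·log(0.47) - 0·log(0.53) = -log(0.47) = 0.755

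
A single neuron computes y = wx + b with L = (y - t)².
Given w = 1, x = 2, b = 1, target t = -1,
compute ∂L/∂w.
∂L/∂w = 16

y = wx + b = (1)(2) + 1 = 3
∂L/∂y = 2(y - t) = 2(3 - -1) = 8
∂y/∂w = x = 2
∂L/∂w = ∂L/∂y · ∂y/∂w = 8 × 2 = 16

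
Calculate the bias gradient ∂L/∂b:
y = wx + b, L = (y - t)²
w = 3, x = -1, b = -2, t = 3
∂L/∂b = -16

y = wx + b = (3)(-1) + -2 = -5
∂L/∂y = 2(y - t) = 2(-5 - 3) = -16
∂y/∂b = 1
∂L/∂b = ∂L/∂y · ∂y/∂b = -16 × 1 = -16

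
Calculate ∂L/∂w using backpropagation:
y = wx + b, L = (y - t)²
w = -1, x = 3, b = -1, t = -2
∂L/∂w = -12

y = wx + b = (-1)(3) + -1 = -4
∂L/∂y = 2(y - t) = 2(-4 - -2) = -4
∂y/∂w = x = 3
∂L/∂w = ∂L/∂y · ∂y/∂w = -4 × 3 = -12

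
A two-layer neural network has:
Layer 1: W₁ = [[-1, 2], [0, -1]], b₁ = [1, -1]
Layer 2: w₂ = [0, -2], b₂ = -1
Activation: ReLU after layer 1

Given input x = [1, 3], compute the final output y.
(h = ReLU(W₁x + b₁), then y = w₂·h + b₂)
y = -1

Layer 1 pre-activation: z₁ = [6, -4]
After ReLU: h = [6, 0]
Layer 2 output: y = 0×6 + -2×0 + -1 = -1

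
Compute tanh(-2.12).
-0.9716

tanh(-2.12) = (e^(-2.12) - e^(2.12))/(e^(-2.12) + e^(2.12)) = -0.9716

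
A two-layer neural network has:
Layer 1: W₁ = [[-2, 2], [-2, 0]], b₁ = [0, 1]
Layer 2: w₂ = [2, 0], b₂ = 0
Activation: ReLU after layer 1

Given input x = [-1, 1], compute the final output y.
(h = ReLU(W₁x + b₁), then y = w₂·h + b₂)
y = 8

Layer 1 pre-activation: z₁ = [4, 3]
After ReLU: h = [4, 3]
Layer 2 output: y = 2×4 + 0×3 + 0 = 8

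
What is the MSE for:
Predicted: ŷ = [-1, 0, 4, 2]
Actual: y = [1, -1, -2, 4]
MSE = 11.25

MSE = (1/4)((-1-1)² + (0--1)² + (4--2)² + (2-4)²) = (1/4)(4 + 1 + 36 + 4) = 11.25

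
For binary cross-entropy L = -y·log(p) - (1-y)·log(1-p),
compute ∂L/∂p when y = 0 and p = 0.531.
∂L/∂p = 2.132

∂L/∂p = -y/p + (1-y)/(1-p) = 0 + 1/0.469 = 2.132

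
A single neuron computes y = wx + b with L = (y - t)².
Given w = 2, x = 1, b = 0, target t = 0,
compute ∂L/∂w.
∂L/∂w = 4

y = wx + b = (2)(1) + 0 = 2
∂L/∂y = 2(y - t) = 2(2 - 0) = 4
∂y/∂w = x = 1
∂L/∂w = ∂L/∂y · ∂y/∂w = 4 × 1 = 4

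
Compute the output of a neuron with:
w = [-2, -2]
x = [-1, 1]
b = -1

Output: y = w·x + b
y = -1

y = (-2)(-1) + (-2)(1) + -1 = -1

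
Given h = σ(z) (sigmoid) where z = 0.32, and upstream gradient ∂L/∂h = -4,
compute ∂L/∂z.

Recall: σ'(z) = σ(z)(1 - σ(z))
∂L/∂z = -0.9748

σ(0.32) = 0.5793
σ'(0.32) = σ(0.32)(1 - σ(0.32)) = 0.5793 × 0.4207 = 0.2437
∂L/∂z = ∂L/∂h · σ'(z) = -4 × 0.2437 = -0.9748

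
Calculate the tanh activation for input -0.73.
-0.6231

tanh(-0.73) = (e^(-0.73) - e^(0.73))/(e^(-0.73) + e^(0.73)) = -0.6231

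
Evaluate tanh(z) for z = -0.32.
-0.3095

tanh(-0.32) = (e^(-0.32) - e^(0.32))/(e^(-0.32) + e^(0.32)) = -0.3095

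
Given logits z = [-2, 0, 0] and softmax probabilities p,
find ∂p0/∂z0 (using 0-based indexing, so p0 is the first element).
∂p0/∂z0 = 0.05936

p = softmax(z) = [0.06338, 0.4683, 0.4683]
p0 = 0.06338

∂p0/∂z0 = p0(1 - p0) = 0.06338 × (1 - 0.06338) = 0.05936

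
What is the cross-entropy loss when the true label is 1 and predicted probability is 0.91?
L = 0.09431

L = -1·log(0.91) - 0·log(0.09) = -log(0.91) = 0.09431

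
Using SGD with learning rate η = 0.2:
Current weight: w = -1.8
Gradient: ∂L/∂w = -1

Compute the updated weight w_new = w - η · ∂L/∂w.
w_new = -1.6

w_new = w - η·∂L/∂w = -1.8 - 0.2×(-1) = -1.8 - (-0.2) = -1.6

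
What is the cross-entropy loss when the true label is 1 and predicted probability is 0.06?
L = 2.813

L = -1·log(0.06) - 0·log(0.94) = -log(0.06) = 2.813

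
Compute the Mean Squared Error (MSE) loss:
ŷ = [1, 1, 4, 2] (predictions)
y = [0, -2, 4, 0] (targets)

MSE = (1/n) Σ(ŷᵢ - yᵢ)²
MSE = 3.5

MSE = (1/4)((1-0)² + (1--2)² + (4-4)² + (2-0)²) = (1/4)(1 + 9 + 0 + 4) = 3.5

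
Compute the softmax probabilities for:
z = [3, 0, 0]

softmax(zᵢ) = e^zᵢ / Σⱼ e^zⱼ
p = [0.9094, 0.0453, 0.0453]

exp(z) = [20.09, 1, 1]
Sum = 22.09
p = [0.9094, 0.0453, 0.0453]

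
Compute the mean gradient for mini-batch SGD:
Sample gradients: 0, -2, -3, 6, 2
Average gradient = 0.6

Average = (1/5)(0 + -2 + -3 + 6 + 2) = 3/5 = 0.6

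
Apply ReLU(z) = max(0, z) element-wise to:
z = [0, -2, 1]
h = [0, 0, 1]

ReLU applied element-wise: max(0,0)=0, max(0,-2)=0, max(0,1)=1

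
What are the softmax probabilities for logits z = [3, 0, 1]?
p = [0.8438, 0.042, 0.1142]

exp(z) = [20.09, 1, 2.718]
Sum = 23.8
p = [0.8438, 0.042, 0.1142]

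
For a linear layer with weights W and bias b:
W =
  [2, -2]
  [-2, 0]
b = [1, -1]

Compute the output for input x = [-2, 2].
y = [-7, 3]

Wx = [2×-2 + -2×2, -2×-2 + 0×2]
   = [-8, 4]
y = Wx + b = [-8 + 1, 4 + -1] = [-7, 3]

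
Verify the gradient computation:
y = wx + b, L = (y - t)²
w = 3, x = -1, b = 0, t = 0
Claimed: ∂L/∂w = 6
Correct

y = (3)(-1) + 0 = -3
∂L/∂y = 2(y - t) = 2(-3 - 0) = -6
∂y/∂w = x = -1
∂L/∂w = -6 × -1 = 6

Claimed value: 6
Correct: The correct gradient is 6.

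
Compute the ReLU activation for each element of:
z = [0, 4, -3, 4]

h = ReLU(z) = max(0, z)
h = [0, 4, 0, 4]

ReLU applied element-wise: max(0,0)=0, max(0,4)=4, max(0,-3)=0, max(0,4)=4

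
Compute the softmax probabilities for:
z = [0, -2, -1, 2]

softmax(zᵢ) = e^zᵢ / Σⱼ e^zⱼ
p = [0.1125, 0.0152, 0.0414, 0.831]

exp(z) = [1, 0.1353, 0.3679, 7.389]
Sum = 8.892
p = [0.1125, 0.0152, 0.0414, 0.831]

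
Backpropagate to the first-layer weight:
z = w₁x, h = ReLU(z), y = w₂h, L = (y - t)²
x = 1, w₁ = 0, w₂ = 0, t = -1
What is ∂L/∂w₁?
∂L/∂w₁ = 0

Forward pass:
z = w₁x = 0×1 = 0
h = ReLU(0) = 0
y = w₂h = 0×0 = 0

Backward pass:
∂L/∂y = 2(y - t) = 2(0 - -1) = 2
∂y/∂h = w₂ = 0
∂h/∂z = 0 (ReLU derivative)
∂z/∂w₁ = x = 1

∂L/∂w₁ = 2 × 0 × 0 × 1 = 0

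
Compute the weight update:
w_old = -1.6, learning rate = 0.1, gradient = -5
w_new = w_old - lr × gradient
w_new = -1.1

w_new = w - η·∂L/∂w = -1.6 - 0.1×(-5) = -1.6 - (-0.5) = -1.1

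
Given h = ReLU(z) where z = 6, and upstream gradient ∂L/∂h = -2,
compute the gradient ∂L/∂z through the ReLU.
∂L/∂z = -2

h = ReLU(6) = 6
Since z > 0: ∂h/∂z = 1
∂L/∂z = ∂L/∂h · ∂h/∂z = -2 × 1 = -2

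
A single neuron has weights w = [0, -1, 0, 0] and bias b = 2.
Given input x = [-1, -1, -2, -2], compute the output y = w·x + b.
y = 3

y = (0)(-1) + (-1)(-1) + (0)(-2) + (0)(-2) + 2 = 3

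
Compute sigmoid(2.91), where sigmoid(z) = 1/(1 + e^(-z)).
0.9483

sigmoid(2.91) = 1/(1 + e^(-2.91)) = 1/(1 + 0.05448) = 0.9483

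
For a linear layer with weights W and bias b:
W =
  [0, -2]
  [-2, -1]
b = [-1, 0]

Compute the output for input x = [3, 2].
y = [-5, -8]

Wx = [0×3 + -2×2, -2×3 + -1×2]
   = [-4, -8]
y = Wx + b = [-4 + -1, -8 + 0] = [-5, -8]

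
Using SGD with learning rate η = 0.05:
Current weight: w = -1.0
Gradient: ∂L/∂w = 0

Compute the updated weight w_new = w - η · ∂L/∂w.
w_new = -1

w_new = w - η·∂L/∂w = -1.0 - 0.05×(0) = -1.0 - (0) = -1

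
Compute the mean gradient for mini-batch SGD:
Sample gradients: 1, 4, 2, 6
Average gradient = 3.25

Average = (1/4)(1 + 4 + 2 + 6) = 13/4 = 3.25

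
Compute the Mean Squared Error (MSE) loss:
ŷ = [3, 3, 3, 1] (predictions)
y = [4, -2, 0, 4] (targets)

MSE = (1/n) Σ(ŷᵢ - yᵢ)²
MSE = 11

MSE = (1/4)((3-4)² + (3--2)² + (3-0)² + (1-4)²) = (1/4)(1 + 25 + 9 + 9) = 11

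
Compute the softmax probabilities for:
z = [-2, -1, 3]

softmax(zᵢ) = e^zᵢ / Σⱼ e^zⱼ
p = [0.0066, 0.0179, 0.9756]

exp(z) = [0.1353, 0.3679, 20.09]
Sum = 20.59
p = [0.0066, 0.0179, 0.9756]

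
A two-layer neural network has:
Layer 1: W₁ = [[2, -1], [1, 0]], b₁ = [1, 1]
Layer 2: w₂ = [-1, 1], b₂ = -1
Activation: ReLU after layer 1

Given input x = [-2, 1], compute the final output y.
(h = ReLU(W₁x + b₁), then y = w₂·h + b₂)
y = -1

Layer 1 pre-activation: z₁ = [-4, -1]
After ReLU: h = [0, 0]
Layer 2 output: y = -1×0 + 1×0 + -1 = -1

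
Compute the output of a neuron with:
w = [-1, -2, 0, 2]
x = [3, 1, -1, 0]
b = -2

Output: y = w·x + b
y = -7

y = (-1)(3) + (-2)(1) + (0)(-1) + (2)(0) + -2 = -7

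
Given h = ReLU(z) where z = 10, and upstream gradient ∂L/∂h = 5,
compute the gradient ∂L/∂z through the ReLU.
∂L/∂z = 5

h = ReLU(10) = 10
Since z > 0: ∂h/∂z = 1
∂L/∂z = ∂L/∂h · ∂h/∂z = 5 × 1 = 5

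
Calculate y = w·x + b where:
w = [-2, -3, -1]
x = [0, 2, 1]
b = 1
y = -6

y = (-2)(0) + (-3)(2) + (-1)(1) + 1 = -6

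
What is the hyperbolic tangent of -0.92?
-0.7259

tanh(-0.92) = (e^(-0.92) - e^(0.92))/(e^(-0.92) + e^(0.92)) = -0.7259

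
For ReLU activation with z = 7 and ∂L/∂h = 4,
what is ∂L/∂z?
∂L/∂z = 4

h = ReLU(7) = 7
Since z > 0: ∂h/∂z = 1
∂L/∂z = ∂L/∂h · ∂h/∂z = 4 × 1 = 4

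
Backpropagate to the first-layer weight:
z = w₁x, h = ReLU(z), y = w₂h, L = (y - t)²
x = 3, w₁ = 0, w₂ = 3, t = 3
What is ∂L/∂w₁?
∂L/∂w₁ = 0

Forward pass:
z = w₁x = 0×3 = 0
h = ReLU(0) = 0
y = w₂h = 3×0 = 0

Backward pass:
∂L/∂y = 2(y - t) = 2(0 - 3) = -6
∂y/∂h = w₂ = 3
∂h/∂z = 0 (ReLU derivative)
∂z/∂w₁ = x = 3

∂L/∂w₁ = -6 × 3 × 0 × 3 = 0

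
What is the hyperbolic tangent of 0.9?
0.7163

tanh(0.9) = (e^(0.9) - e^(-0.9))/(e^(0.9) + e^(-0.9)) = 0.7163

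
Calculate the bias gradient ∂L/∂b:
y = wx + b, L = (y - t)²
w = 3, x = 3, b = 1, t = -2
∂L/∂b = 24

y = wx + b = (3)(3) + 1 = 10
∂L/∂y = 2(y - t) = 2(10 - -2) = 24
∂y/∂b = 1
∂L/∂b = ∂L/∂y · ∂y/∂b = 24 × 1 = 24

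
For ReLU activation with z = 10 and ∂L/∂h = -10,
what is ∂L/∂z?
∂L/∂z = -10

h = ReLU(10) = 10
Since z > 0: ∂h/∂z = 1
∂L/∂z = ∂L/∂h · ∂h/∂z = -10 × 1 = -10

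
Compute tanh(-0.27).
-0.2636

tanh(-0.27) = (e^(-0.27) - e^(0.27))/(e^(-0.27) + e^(0.27)) = -0.2636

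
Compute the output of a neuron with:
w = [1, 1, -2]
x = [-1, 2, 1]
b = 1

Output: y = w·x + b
y = 0

y = (1)(-1) + (1)(2) + (-2)(1) + 1 = 0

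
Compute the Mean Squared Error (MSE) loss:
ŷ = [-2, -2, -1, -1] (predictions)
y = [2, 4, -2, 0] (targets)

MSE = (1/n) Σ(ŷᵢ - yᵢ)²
MSE = 13.5

MSE = (1/4)((-2-2)² + (-2-4)² + (-1--2)² + (-1-0)²) = (1/4)(16 + 36 + 1 + 1) = 13.5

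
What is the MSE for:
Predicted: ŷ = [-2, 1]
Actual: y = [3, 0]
MSE = 13

MSE = (1/2)((-2-3)² + (1-0)²) = (1/2)(25 + 1) = 13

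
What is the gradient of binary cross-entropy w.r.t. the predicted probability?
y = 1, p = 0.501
∂L/∂p = -1.996

∂L/∂p = -y/p + (1-y)/(1-p) = -1/0.501 + 0 = -1.996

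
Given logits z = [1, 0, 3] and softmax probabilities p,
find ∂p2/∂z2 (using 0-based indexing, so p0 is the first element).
∂p2/∂z2 = 0.1318

p = softmax(z) = [0.1142, 0.04201, 0.8438]
p2 = 0.8438

∂p2/∂z2 = p2(1 - p2) = 0.8438 × (1 - 0.8438) = 0.1318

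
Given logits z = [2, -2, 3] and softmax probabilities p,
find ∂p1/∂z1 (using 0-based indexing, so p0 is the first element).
∂p1/∂z1 = 0.004878

p = softmax(z) = [0.2676, 0.004902, 0.7275]
p1 = 0.004902

∂p1/∂z1 = p1(1 - p1) = 0.004902 × (1 - 0.004902) = 0.004878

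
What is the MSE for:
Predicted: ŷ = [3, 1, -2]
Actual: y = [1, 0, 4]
MSE = 13.67

MSE = (1/3)((3-1)² + (1-0)² + (-2-4)²) = (1/3)(4 + 1 + 36) = 13.67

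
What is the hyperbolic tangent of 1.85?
0.9517

tanh(1.85) = (e^(1.85) - e^(-1.85))/(e^(1.85) + e^(-1.85)) = 0.9517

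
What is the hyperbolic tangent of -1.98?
-0.9626

tanh(-1.98) = (e^(-1.98) - e^(1.98))/(e^(-1.98) + e^(1.98)) = -0.9626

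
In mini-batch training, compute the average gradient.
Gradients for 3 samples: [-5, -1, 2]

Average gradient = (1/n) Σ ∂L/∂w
Average gradient = -1.333

Average = (1/3)(-5 + -1 + 2) = -4/3 = -1.333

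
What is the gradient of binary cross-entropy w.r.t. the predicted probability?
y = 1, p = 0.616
∂L/∂p = -1.623

∂L/∂p = -y/p + (1-y)/(1-p) = -1/0.616 + 0 = -1.623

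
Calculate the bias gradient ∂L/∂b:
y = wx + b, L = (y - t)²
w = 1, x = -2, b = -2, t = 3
∂L/∂b = -14

y = wx + b = (1)(-2) + -2 = -4
∂L/∂y = 2(y - t) = 2(-4 - 3) = -14
∂y/∂b = 1
∂L/∂b = ∂L/∂y · ∂y/∂b = -14 × 1 = -14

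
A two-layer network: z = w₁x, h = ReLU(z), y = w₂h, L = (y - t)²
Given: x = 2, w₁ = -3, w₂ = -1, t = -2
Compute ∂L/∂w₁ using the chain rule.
∂L/∂w₁ = 0

Forward pass:
z = w₁x = -3×2 = -6
h = ReLU(-6) = 0
y = w₂h = -1×0 = 0

Backward pass:
∂L/∂y = 2(y - t) = 2(0 - -2) = 4
∂y/∂h = w₂ = -1
∂h/∂z = 0 (ReLU derivative)
∂z/∂w₁ = x = 2

∂L/∂w₁ = 4 × -1 × 0 × 2 = 0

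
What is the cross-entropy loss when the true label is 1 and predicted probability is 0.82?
L = 0.1985

L = -1·log(0.82) - 0·log(0.18) = -log(0.82) = 0.1985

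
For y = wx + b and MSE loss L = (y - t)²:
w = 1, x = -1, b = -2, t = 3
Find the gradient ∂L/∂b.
∂L/∂b = -12

y = wx + b = (1)(-1) + -2 = -3
∂L/∂y = 2(y - t) = 2(-3 - 3) = -12
∂y/∂b = 1
∂L/∂b = ∂L/∂y · ∂y/∂b = -12 × 1 = -12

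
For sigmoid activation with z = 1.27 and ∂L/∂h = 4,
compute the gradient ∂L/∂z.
∂L/∂z = 0.6847

σ(1.27) = 0.7807
σ'(1.27) = σ(1.27)(1 - σ(1.27)) = 0.7807 × 0.2193 = 0.1712
∂L/∂z = ∂L/∂h · σ'(z) = 4 × 0.1712 = 0.6847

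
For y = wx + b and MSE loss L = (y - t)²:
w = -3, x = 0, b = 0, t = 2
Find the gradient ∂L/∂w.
∂L/∂w = 0

y = wx + b = (-3)(0) + 0 = 0
∂L/∂y = 2(y - t) = 2(0 - 2) = -4
∂y/∂w = x = 0
∂L/∂w = ∂L/∂y · ∂y/∂w = -4 × 0 = 0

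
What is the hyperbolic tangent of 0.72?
0.6169

tanh(0.72) = (e^(0.72) - e^(-0.72))/(e^(0.72) + e^(-0.72)) = 0.6169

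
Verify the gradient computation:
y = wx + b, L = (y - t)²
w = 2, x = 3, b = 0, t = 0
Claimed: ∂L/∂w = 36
Correct

y = (2)(3) + 0 = 6
∂L/∂y = 2(y - t) = 2(6 - 0) = 12
∂y/∂w = x = 3
∂L/∂w = 12 × 3 = 36

Claimed value: 36
Correct: The correct gradient is 36.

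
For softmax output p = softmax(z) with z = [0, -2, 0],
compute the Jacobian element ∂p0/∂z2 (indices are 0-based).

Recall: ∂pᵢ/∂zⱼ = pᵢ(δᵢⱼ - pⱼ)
∂p0/∂z2 = -0.2193

p = softmax(z) = [0.4683, 0.06338, 0.4683]
p0 = 0.4683, p2 = 0.4683

∂p0/∂z2 = -p0 × p2 = -0.4683 × 0.4683 = -0.2193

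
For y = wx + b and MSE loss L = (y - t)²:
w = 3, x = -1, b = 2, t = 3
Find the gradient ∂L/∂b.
∂L/∂b = -8

y = wx + b = (3)(-1) + 2 = -1
∂L/∂y = 2(y - t) = 2(-1 - 3) = -8
∂y/∂b = 1
∂L/∂b = ∂L/∂y · ∂y/∂b = -8 × 1 = -8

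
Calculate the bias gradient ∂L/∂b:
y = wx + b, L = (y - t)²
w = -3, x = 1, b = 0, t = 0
∂L/∂b = -6

y = wx + b = (-3)(1) + 0 = -3
∂L/∂y = 2(y - t) = 2(-3 - 0) = -6
∂y/∂b = 1
∂L/∂b = ∂L/∂y · ∂y/∂b = -6 × 1 = -6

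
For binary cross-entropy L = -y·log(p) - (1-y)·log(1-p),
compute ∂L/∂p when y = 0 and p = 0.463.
∂L/∂p = 1.862

∂L/∂p = -y/p + (1-y)/(1-p) = 0 + 1/0.537 = 1.862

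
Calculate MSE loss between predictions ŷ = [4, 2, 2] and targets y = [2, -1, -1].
MSE = 7.333

MSE = (1/3)((4-2)² + (2--1)² + (2--1)²) = (1/3)(4 + 9 + 9) = 7.333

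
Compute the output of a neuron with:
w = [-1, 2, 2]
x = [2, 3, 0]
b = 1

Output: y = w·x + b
y = 5

y = (-1)(2) + (2)(3) + (2)(0) + 1 = 5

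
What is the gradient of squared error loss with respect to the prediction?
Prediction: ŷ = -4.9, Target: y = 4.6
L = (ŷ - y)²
∂L/∂ŷ = -19.0

∂L/∂ŷ = 2(ŷ - y) = 2(-4.9 - 4.6) = 2(-9.5) = -19.0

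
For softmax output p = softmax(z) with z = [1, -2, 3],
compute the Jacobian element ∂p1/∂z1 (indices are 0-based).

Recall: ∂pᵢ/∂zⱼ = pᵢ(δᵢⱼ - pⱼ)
∂p1/∂z1 = 0.005865

p = softmax(z) = [0.1185, 0.0059, 0.8756]
p1 = 0.0059

∂p1/∂z1 = p1(1 - p1) = 0.0059 × (1 - 0.0059) = 0.005865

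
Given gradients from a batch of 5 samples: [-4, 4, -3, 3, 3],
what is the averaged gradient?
Average gradient = 0.6

Average = (1/5)(-4 + 4 + -3 + 3 + 3) = 3/5 = 0.6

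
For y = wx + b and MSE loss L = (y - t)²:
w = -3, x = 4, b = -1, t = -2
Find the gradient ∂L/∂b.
∂L/∂b = -22

y = wx + b = (-3)(4) + -1 = -13
∂L/∂y = 2(y - t) = 2(-13 - -2) = -22
∂y/∂b = 1
∂L/∂b = ∂L/∂y · ∂y/∂b = -22 × 1 = -22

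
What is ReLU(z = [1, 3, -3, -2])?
h = [1, 3, 0, 0]

ReLU applied element-wise: max(0,1)=1, max(0,3)=3, max(0,-3)=0, max(0,-2)=0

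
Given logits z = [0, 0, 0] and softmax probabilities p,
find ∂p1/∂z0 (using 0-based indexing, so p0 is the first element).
∂p1/∂z0 = -0.1111

p = softmax(z) = [0.3333, 0.3333, 0.3333]
p1 = 0.3333, p0 = 0.3333

∂p1/∂z0 = -p1 × p0 = -0.3333 × 0.3333 = -0.1111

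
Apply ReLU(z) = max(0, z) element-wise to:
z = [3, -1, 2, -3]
h = [3, 0, 2, 0]

ReLU applied element-wise: max(0,3)=3, max(0,-1)=0, max(0,2)=2, max(0,-3)=0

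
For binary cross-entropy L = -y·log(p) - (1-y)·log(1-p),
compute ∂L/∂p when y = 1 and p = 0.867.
∂L/∂p = -1.153

∂L/∂p = -y/p + (1-y)/(1-p) = -1/0.867 + 0 = -1.153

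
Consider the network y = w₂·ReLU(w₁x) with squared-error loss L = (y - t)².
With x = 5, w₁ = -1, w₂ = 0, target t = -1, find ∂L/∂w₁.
∂L/∂w₁ = 0

Forward pass:
z = w₁x = -1×5 = -5
h = ReLU(-5) = 0
y = w₂h = 0×0 = 0

Backward pass:
∂L/∂y = 2(y - t) = 2(0 - -1) = 2
∂y/∂h = w₂ = 0
∂h/∂z = 0 (ReLU derivative)
∂z/∂w₁ = x = 5

∂L/∂w₁ = 2 × 0 × 0 × 5 = 0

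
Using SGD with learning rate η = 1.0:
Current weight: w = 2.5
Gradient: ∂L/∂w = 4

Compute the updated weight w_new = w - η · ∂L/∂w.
w_new = -1.5

w_new = w - η·∂L/∂w = 2.5 - 1.0×(4) = 2.5 - (4) = -1.5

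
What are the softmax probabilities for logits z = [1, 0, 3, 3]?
p = [0.0619, 0.0228, 0.4576, 0.4576]

exp(z) = [2.718, 1, 20.09, 20.09]
Sum = 43.89
p = [0.0619, 0.0228, 0.4576, 0.4576]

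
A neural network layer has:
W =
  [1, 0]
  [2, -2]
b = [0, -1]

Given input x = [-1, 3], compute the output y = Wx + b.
y = [-1, -9]

Wx = [1×-1 + 0×3, 2×-1 + -2×3]
   = [-1, -8]
y = Wx + b = [-1 + 0, -8 + -1] = [-1, -9]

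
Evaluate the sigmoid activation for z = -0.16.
0.4601

sigmoid(-0.16) = 1/(1 + e^(0.16)) = 1/(1 + 1.174) = 0.4601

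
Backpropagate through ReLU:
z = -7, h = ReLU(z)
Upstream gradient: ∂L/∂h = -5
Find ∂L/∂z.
∂L/∂z = 0

h = ReLU(-7) = 0
Since z < 0: ∂h/∂z = 0
∂L/∂z = ∂L/∂h · ∂h/∂z = -5 × 0 = 0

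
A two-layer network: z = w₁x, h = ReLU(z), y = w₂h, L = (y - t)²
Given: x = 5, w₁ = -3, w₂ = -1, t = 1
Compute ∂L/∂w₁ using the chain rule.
∂L/∂w₁ = 0

Forward pass:
z = w₁x = -3×5 = -15
h = ReLU(-15) = 0
y = w₂h = -1×0 = 0

Backward pass:
∂L/∂y = 2(y - t) = 2(0 - 1) = -2
∂y/∂h = w₂ = -1
∂h/∂z = 0 (ReLU derivative)
∂z/∂w₁ = x = 5

∂L/∂w₁ = -2 × -1 × 0 × 5 = 0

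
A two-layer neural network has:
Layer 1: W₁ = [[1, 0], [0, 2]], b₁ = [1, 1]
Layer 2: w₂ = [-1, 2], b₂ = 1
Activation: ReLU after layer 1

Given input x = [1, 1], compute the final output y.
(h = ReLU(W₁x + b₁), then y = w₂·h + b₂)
y = 5

Layer 1 pre-activation: z₁ = [2, 3]
After ReLU: h = [2, 3]
Layer 2 output: y = -1×2 + 2×3 + 1 = 5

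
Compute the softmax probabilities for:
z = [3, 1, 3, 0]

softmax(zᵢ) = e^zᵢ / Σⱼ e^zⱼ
p = [0.4576, 0.0619, 0.4576, 0.0228]

exp(z) = [20.09, 2.718, 20.09, 1]
Sum = 43.89
p = [0.4576, 0.0619, 0.4576, 0.0228]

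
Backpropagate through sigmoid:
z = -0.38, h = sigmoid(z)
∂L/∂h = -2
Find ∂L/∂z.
∂L/∂z = -0.4824

σ(-0.38) = 0.4061
σ'(-0.38) = σ(-0.38)(1 - σ(-0.38)) = 0.4061 × 0.5939 = 0.2412
∂L/∂z = ∂L/∂h · σ'(z) = -2 × 0.2412 = -0.4824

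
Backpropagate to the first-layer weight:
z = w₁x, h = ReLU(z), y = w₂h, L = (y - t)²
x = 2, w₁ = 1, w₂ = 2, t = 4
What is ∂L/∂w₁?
∂L/∂w₁ = 0

Forward pass:
z = w₁x = 1×2 = 2
h = ReLU(2) = 2
y = w₂h = 2×2 = 4

Backward pass:
∂L/∂y = 2(y - t) = 2(4 - 4) = 0
∂y/∂h = w₂ = 2
∂h/∂z = 1 (ReLU derivative)
∂z/∂w₁ = x = 2

∂L/∂w₁ = 0 × 2 × 1 × 2 = 0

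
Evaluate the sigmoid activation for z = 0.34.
0.5842

sigmoid(0.34) = 1/(1 + e^(-0.34)) = 1/(1 + 0.7118) = 0.5842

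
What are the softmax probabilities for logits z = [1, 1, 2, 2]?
p = [0.1345, 0.1345, 0.3655, 0.3655]

exp(z) = [2.718, 2.718, 7.389, 7.389]
Sum = 20.21
p = [0.1345, 0.1345, 0.3655, 0.3655]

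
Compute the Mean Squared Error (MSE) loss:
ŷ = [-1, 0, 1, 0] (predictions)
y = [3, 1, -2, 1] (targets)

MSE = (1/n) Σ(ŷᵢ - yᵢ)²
MSE = 6.75

MSE = (1/4)((-1-3)² + (0-1)² + (1--2)² + (0-1)²) = (1/4)(16 + 1 + 9 + 1) = 6.75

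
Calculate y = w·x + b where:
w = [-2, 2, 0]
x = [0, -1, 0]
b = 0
y = -2

y = (-2)(0) + (2)(-1) + (0)(0) + 0 = -2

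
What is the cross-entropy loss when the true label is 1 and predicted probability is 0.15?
L = 1.897

L = -1·log(0.15) - 0·log(0.85) = -log(0.15) = 1.897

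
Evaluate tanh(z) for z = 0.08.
0.07983

tanh(0.08) = (e^(0.08) - e^(-0.08))/(e^(0.08) + e^(-0.08)) = 0.07983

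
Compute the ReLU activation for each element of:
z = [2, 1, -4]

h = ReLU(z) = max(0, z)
h = [2, 1, 0]

ReLU applied element-wise: max(0,2)=2, max(0,1)=1, max(0,-4)=0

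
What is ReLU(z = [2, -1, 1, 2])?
h = [2, 0, 1, 2]

ReLU applied element-wise: max(0,2)=2, max(0,-1)=0, max(0,1)=1, max(0,2)=2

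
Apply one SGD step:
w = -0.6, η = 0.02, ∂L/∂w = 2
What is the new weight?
w_new = -0.64

w_new = w - η·∂L/∂w = -0.6 - 0.02×(2) = -0.6 - (0.04) = -0.64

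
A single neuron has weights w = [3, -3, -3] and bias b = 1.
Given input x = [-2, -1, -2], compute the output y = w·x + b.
y = 4

y = (3)(-2) + (-3)(-1) + (-3)(-2) + 1 = 4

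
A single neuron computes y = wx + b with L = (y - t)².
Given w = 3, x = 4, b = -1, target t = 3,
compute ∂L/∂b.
∂L/∂b = 16

y = wx + b = (3)(4) + -1 = 11
∂L/∂y = 2(y - t) = 2(11 - 3) = 16
∂y/∂b = 1
∂L/∂b = ∂L/∂y · ∂y/∂b = 16 × 1 = 16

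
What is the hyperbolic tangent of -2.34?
-0.9816

tanh(-2.34) = (e^(-2.34) - e^(2.34))/(e^(-2.34) + e^(2.34)) = -0.9816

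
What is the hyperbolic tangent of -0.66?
-0.5784

tanh(-0.66) = (e^(-0.66) - e^(0.66))/(e^(-0.66) + e^(0.66)) = -0.5784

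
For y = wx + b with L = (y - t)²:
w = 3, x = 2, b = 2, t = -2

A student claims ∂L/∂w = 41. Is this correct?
Incorrect

y = (3)(2) + 2 = 8
∂L/∂y = 2(y - t) = 2(8 - -2) = 20
∂y/∂w = x = 2
∂L/∂w = 20 × 2 = 40

Claimed value: 41
Incorrect: The correct gradient is 40.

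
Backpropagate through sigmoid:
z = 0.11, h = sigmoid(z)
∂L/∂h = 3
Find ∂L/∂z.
∂L/∂z = 0.7477

σ(0.11) = 0.5275
σ'(0.11) = σ(0.11)(1 - σ(0.11)) = 0.5275 × 0.4725 = 0.2492
∂L/∂z = ∂L/∂h · σ'(z) = 3 × 0.2492 = 0.7477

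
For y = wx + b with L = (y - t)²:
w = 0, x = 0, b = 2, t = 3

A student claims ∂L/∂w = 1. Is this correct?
Incorrect

y = (0)(0) + 2 = 2
∂L/∂y = 2(y - t) = 2(2 - 3) = -2
∂y/∂w = x = 0
∂L/∂w = -2 × 0 = 0

Claimed value: 1
Incorrect: The correct gradient is 0.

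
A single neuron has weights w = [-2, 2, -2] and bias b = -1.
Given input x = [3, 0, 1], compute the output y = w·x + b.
y = -9

y = (-2)(3) + (2)(0) + (-2)(1) + -1 = -9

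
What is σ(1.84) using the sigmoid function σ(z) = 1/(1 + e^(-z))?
0.8629

sigmoid(1.84) = 1/(1 + e^(-1.84)) = 1/(1 + 0.1588) = 0.8629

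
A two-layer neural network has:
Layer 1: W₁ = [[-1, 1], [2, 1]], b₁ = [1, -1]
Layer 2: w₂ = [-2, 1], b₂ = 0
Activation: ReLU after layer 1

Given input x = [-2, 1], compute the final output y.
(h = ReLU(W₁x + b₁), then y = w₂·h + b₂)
y = -8

Layer 1 pre-activation: z₁ = [4, -4]
After ReLU: h = [4, 0]
Layer 2 output: y = -2×4 + 1×0 + 0 = -8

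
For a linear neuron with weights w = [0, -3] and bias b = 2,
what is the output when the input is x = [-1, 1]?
y = -1

y = (0)(-1) + (-3)(1) + 2 = -1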